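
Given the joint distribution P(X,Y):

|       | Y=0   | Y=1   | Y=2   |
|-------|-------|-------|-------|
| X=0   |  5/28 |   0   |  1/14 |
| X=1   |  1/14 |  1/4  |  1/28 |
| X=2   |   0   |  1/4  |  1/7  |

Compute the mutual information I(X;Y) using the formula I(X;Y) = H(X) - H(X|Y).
0.4996 bits

I(X;Y) = H(X) - H(X|Y)

Marginal of X (row sums):
  P(X=0) = 5/28 + 0 + 1/14 = 1/4
  P(X=1) = 1/14 + 1/4 + 1/28 = 5/14
  P(X=2) = 0 + 1/4 + 1/7 = 11/28
H(X) = -[(1/4)·log₂(1/4) + (5/14)·log₂(5/14) + (11/28)·log₂(11/28)]
  = 0.500000 + 0.530510 + 0.529541 = 1.56005 bits

Marginal of Y (column sums):
  P(Y=0) = 5/28 + 1/14 + 0 = 1/4
  P(Y=1) = 0 + 1/4 + 1/4 = 1/2
  P(Y=2) = 1/14 + 1/28 + 1/7 = 1/4
H(X|Y) = Σ_y P(y)·H(X|Y=y):
  Y=0: P(Y=0) = 1/4, P(X|Y=0) = (5/7, 2/7, 0) → H(X|Y=0) = 0.863121
  Y=1: P(Y=1) = 1/2, P(X|Y=1) = (0, 1/2, 1/2) → H(X|Y=1) = 1.000000
  Y=2: P(Y=2) = 1/4, P(X|Y=2) = (2/7, 1/7, 4/7) → H(X|Y=2) = 1.378783
H(X|Y) = (1/4)·0.863121 + (1/2)·1.000000 + (1/4)·1.378783 = 1.06048 bits

I(X;Y) = H(X) - H(X|Y) = 1.56005 - 1.06048 = 0.4996 bits

Cross-check via I(X;Y) = H(X) + H(Y) - H(X,Y): computing H(Y) from the column sums and H(X,Y) from the 9 cells in the same way gives H(Y) = 1.50000 bits and H(X,Y) = 2.56048 bits, so
I(X;Y) = 1.56005 + 1.50000 - 2.56048 = 0.4996 bits ✓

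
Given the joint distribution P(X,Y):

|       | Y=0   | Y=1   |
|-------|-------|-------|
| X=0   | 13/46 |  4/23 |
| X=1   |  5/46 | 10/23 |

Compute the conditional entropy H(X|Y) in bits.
0.8589 bits

H(X|Y) = H(X,Y) - H(Y)

H(X,Y) = -Σ_{x,y} P(x,y) log₂ P(x,y). Per-cell terms -P(x,y)·log₂P(x,y):
  X=0: 0.515230, 0.438880
  X=1: 0.348004, 0.522450
Sum of the 4 terms: H(X,Y) = 1.82456 bits

Marginal of Y (column sums):
  P(Y=0) = 13/46 + 5/46 = 9/23
  P(Y=1) = 4/23 + 10/23 = 14/23
H(Y) = -[(9/23)·log₂(9/23) + (14/23)·log₂(14/23)]
  = 0.529684 + 0.435952 = 0.96564 bits

H(X|Y) = H(X,Y) - H(Y) = 1.82456 - 0.96564 = 0.8589 bits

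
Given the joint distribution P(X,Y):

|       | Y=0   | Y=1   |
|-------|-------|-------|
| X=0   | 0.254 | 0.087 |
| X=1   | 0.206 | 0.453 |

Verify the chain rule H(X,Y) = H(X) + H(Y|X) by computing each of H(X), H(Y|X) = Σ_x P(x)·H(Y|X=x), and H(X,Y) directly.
H(X) = 0.9258 bits, H(Y|X) = 0.8699 bits, H(X,Y) = 1.7957 bits

Marginal of X (row sums):
  P(X=0) = 0.254 + 0.087 = 0.341
  P(X=1) = 0.206 + 0.453 = 0.659
H(X) = -[0.341·log₂(0.341) + 0.659·log₂(0.659)]
  = 0.5293 + 0.3965 = 0.9258 bits

H(Y|X) = Σ_x P(x)·H(Y|X=x):
  X=0: P(X=0) = 0.341, P(Y|X=0) = (254/341, 87/341) → H(Y|X=0) = 0.8193
  X=1: P(X=1) = 0.659, P(Y|X=1) = (206/659, 453/659) → H(Y|X=1) = 0.8961
H(Y|X) = 0.341·0.8193 + 0.659·0.8961 = 0.8699 bits

H(X,Y) = -Σ_{x,y} P(x,y) log₂ P(x,y). Per-cell terms -P(x,y)·log₂P(x,y):
  X=0: 0.5022, 0.3065
  X=1: 0.4695, 0.5175
Sum of the 4 terms: H(X,Y) = 1.7957 bits

Chain rule check:
  H(X) + H(Y|X) = 0.9258 + 0.8699 = 1.7957 bits
  H(X,Y) = 1.7957 bits
✓ Chain rule verified.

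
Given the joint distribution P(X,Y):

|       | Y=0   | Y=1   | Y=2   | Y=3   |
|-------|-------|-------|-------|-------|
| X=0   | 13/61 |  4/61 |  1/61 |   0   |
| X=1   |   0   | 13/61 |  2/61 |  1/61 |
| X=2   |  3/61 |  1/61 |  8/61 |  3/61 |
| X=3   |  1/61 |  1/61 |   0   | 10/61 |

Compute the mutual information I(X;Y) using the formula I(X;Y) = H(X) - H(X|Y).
0.8603 bits

I(X;Y) = H(X) - H(X|Y)

Marginal of X (row sums):
  P(X=0) = 13/61 + 4/61 + 1/61 + 0 = 18/61
  P(X=1) = 0 + 13/61 + 2/61 + 1/61 = 16/61
  P(X=2) = 3/61 + 1/61 + 8/61 + 3/61 = 15/61
  P(X=3) = 1/61 + 1/61 + 0 + 10/61 = 12/61
H(X) = -[(18/61)·log₂(18/61) + (16/61)·log₂(16/61) + (15/61)·log₂(15/61) + (12/61)·log₂(12/61)]
  = 0.51958 + 0.50642 + 0.49767 + 0.46146 = 1.9851 bits

Marginal of Y (column sums):
  P(Y=0) = 13/61 + 0 + 3/61 + 1/61 = 17/61
  P(Y=1) = 4/61 + 13/61 + 1/61 + 1/61 = 19/61
  P(Y=2) = 1/61 + 2/61 + 8/61 + 0 = 11/61
  P(Y=3) = 0 + 1/61 + 3/61 + 10/61 = 14/61
H(X|Y) = Σ_y P(y)·H(X|Y=y):
  Y=0: P(Y=0) = 17/61, P(X|Y=0) = (13/17, 0, 3/17, 1/17) → H(X|Y=0) = 0.97802
  Y=1: P(Y=1) = 19/61, P(X|Y=1) = (4/19, 13/19, 1/19, 1/19) → H(X|Y=1) = 1.29500
  Y=2: P(Y=2) = 11/61, P(X|Y=2) = (1/11, 2/11, 8/11, 0) → H(X|Y=2) = 1.09580
  Y=3: P(Y=3) = 14/61, P(X|Y=3) = (0, 1/14, 3/14, 5/7) → H(X|Y=3) = 1.09491
H(X|Y) = (17/61)·0.97802 + (19/61)·1.29500 + (11/61)·1.09580 + (14/61)·1.09491 = 1.1248 bits

I(X;Y) = H(X) - H(X|Y) = 1.9851 - 1.1248 = 0.8603 bits

Cross-check via I(X;Y) = H(X) + H(Y) - H(X,Y): computing H(Y) from the column sums and H(X,Y) from the 16 cells in the same way gives H(Y) = 1.9708 bits and H(X,Y) = 3.0956 bits, so
I(X;Y) = 1.9851 + 1.9708 - 3.0956 = 0.8603 bits ✓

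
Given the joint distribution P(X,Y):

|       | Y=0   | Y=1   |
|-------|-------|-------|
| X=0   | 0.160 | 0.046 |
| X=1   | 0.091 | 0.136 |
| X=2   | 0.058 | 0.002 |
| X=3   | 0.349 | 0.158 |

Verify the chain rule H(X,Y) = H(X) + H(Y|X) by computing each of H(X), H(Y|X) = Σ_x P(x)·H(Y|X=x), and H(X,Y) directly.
H(X) = 1.6955 bits, H(Y|X) = 0.8448 bits, H(X,Y) = 2.5403 bits

Marginal of X (row sums):
  P(X=0) = 0.160 + 0.046 = 0.206
  P(X=1) = 0.091 + 0.136 = 0.227
  P(X=2) = 0.058 + 0.002 = 0.060
  P(X=3) = 0.349 + 0.158 = 0.507
H(X) = -[0.206·log₂(0.206) + 0.227·log₂(0.227) + 0.060·log₂(0.060) + 0.507·log₂(0.507)]
  = 0.46953 + 0.48561 + 0.24353 + 0.49683 = 1.6955 bits

H(Y|X) = Σ_x P(x)·H(Y|X=x):
  X=0: P(X=0) = 0.206, P(Y|X=0) = (80/103, 23/103) → H(Y|X=0) = 0.76615
  X=1: P(X=1) = 0.227, P(Y|X=1) = (91/227, 136/227) → H(Y|X=1) = 0.97146
  X=2: P(X=2) = 0.060, P(Y|X=2) = (29/30, 1/30) → H(Y|X=2) = 0.21084
  X=3: P(X=3) = 0.507, P(Y|X=3) = (349/507, 158/507) → H(Y|X=3) = 0.89505
H(Y|X) = 0.206·0.76615 + 0.227·0.97146 + 0.060·0.21084 + 0.507·0.89505 = 0.8448 bits

H(X,Y) = -Σ_{x,y} P(x,y) log₂ P(x,y). Per-cell terms -P(x,y)·log₂P(x,y):
  X=0: 0.42302, 0.20434
  X=1: 0.31468, 0.39145
  X=2: 0.23825, 0.01793
  X=3: 0.53003, 0.42060
Sum of the 8 terms: H(X,Y) = 2.5403 bits

Chain rule check:
  H(X) + H(Y|X) = 1.6955 + 0.8448 = 2.5403 bits
  H(X,Y) = 2.5403 bits
✓ Chain rule verified.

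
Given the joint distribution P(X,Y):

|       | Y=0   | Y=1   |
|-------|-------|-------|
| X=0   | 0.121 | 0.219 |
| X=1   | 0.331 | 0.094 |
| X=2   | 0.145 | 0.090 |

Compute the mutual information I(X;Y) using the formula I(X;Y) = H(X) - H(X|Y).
0.1037 bits

I(X;Y) = H(X) - H(X|Y)

Marginal of X (row sums):
  P(X=0) = 0.121 + 0.219 = 0.340
  P(X=1) = 0.331 + 0.094 = 0.425
  P(X=2) = 0.145 + 0.090 = 0.235
H(X) = -[0.340·log₂(0.340) + 0.425·log₂(0.425) + 0.235·log₂(0.235)]
  = 0.52917 + 0.52465 + 0.49098 = 1.54480 bits

Marginal of Y (column sums):
  P(Y=0) = 0.121 + 0.331 + 0.145 = 0.597
  P(Y=1) = 0.219 + 0.094 + 0.090 = 0.403
H(X|Y) = Σ_y P(y)·H(X|Y=y):
  Y=0: P(Y=0) = 0.597, P(X|Y=0) = (121/597, 331/597, 145/597) → H(X|Y=0) = 1.43437
  Y=1: P(Y=1) = 0.403, P(X|Y=1) = (219/403, 94/403, 90/403) → H(X|Y=1) = 1.45097
H(X|Y) = 0.597·1.43437 + 0.403·1.45097 = 1.44106 bits

I(X;Y) = H(X) - H(X|Y) = 1.54480 - 1.44106 = 0.1037 bits

Cross-check via I(X;Y) = H(X) + H(Y) - H(X,Y): computing H(Y) from the column sums and H(X,Y) from the 6 cells in the same way gives H(Y) = 0.97268 bits and H(X,Y) = 2.41374 bits, so
I(X;Y) = 1.54480 + 0.97268 - 2.41374 = 0.1037 bits ✓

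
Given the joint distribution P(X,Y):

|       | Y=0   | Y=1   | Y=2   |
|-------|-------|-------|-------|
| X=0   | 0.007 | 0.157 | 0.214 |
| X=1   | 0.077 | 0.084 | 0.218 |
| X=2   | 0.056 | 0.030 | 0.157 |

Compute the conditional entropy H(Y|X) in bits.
1.2566 bits

H(Y|X) = H(X,Y) - H(X)

H(X,Y) = -Σ_{x,y} P(x,y) log₂ P(x,y). Per-cell terms -P(x,y)·log₂P(x,y):
  X=0: 0.05011, 0.41937, 0.47600
  X=1: 0.28482, 0.30017, 0.47908
  X=2: 0.23287, 0.15177, 0.41937
Sum of the 9 terms: H(X,Y) = 2.8136 bits

Marginal of X (row sums):
  P(X=0) = 0.007 + 0.157 + 0.214 = 0.378
  P(X=1) = 0.077 + 0.084 + 0.218 = 0.379
  P(X=2) = 0.056 + 0.030 + 0.157 = 0.243
H(X) = -[0.378·log₂(0.378) + 0.379·log₂(0.379) + 0.243·log₂(0.243)]
  = 0.53054 + 0.53050 + 0.49596 = 1.5570 bits

H(Y|X) = H(X,Y) - H(X) = 2.8136 - 1.5570 = 1.2566 bits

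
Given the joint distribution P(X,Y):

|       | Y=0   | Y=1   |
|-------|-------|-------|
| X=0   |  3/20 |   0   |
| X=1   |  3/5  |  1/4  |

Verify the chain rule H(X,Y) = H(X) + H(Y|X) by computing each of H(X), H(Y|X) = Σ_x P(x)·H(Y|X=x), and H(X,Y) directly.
H(X) = 0.6098 bits, H(Y|X) = 0.7429 bits, H(X,Y) = 1.3527 bits

Marginal of X (row sums):
  P(X=0) = 3/20 + 0 = 3/20
  P(X=1) = 3/5 + 1/4 = 17/20
H(X) = -[(3/20)·log₂(3/20) + (17/20)·log₂(17/20)]
  = 0.4105 + 0.1993 = 0.6098 bits

H(Y|X) = Σ_x P(x)·H(Y|X=x):
  X=0: P(X=0) = 3/20, P(Y|X=0) = (1, 0) → H(Y|X=0) = 0.0000
  X=1: P(X=1) = 17/20, P(Y|X=1) = (12/17, 5/17) → H(Y|X=1) = 0.8740
H(Y|X) = (3/20)·0.0000 + (17/20)·0.8740 = 0.7429 bits

H(X,Y) = -Σ_{x,y} P(x,y) log₂ P(x,y). Per-cell terms -P(x,y)·log₂P(x,y):
  X=0: 0.4105, 0.0000
  X=1: 0.4422, 0.5000
  (cells with P = 0 contribute 0)
Sum of the 4 terms: H(X,Y) = 1.3527 bits

Chain rule check:
  H(X) + H(Y|X) = 0.6098 + 0.7429 = 1.3527 bits
  H(X,Y) = 1.3527 bits
✓ Chain rule verified.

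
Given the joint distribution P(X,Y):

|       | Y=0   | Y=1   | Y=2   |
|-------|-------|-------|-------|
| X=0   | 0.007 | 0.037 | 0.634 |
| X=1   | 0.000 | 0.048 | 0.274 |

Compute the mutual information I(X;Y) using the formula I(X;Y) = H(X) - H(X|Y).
0.0204 bits

I(X;Y) = H(X) - H(X|Y)

Marginal of X (row sums):
  P(X=0) = 0.007 + 0.037 + 0.634 = 0.678
  P(X=1) = 0.000 + 0.048 + 0.274 = 0.322
H(X) = -[0.678·log₂(0.678) + 0.322·log₂(0.322)]
  = 0.380116 + 0.526427 = 0.90654 bits

Marginal of Y (column sums):
  P(Y=0) = 0.007 + 0.000 = 0.007
  P(Y=1) = 0.037 + 0.048 = 0.085
  P(Y=2) = 0.634 + 0.274 = 0.908
H(X|Y) = Σ_y P(y)·H(X|Y=y):
  Y=0: P(Y=0) = 0.007, P(X|Y=0) = (1, 0) → H(X|Y=0) = 0.000000
  Y=1: P(Y=1) = 0.085, P(X|Y=1) = (37/85, 48/85) → H(X|Y=1) = 0.987885
  Y=2: P(Y=2) = 0.908, P(X|Y=2) = (317/454, 137/454) → H(X|Y=2) = 0.883434
H(X|Y) = 0.007·0.000000 + 0.085·0.987885 + 0.908·0.883434 = 0.88613 bits

I(X;Y) = H(X) - H(X|Y) = 0.90654 - 0.88613 = 0.0204 bits

Cross-check via I(X;Y) = H(X) + H(Y) - H(X,Y): computing H(Y) from the column sums and H(X,Y) from the 6 cells in the same way gives H(Y) = 0.47883 bits and H(X,Y) = 1.36496 bits, so
I(X;Y) = 0.90654 + 0.47883 - 1.36496 = 0.0204 bits ✓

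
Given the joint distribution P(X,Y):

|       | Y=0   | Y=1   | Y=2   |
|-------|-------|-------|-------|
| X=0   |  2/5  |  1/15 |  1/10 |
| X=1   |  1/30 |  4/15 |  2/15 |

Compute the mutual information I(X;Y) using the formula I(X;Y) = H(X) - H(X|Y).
0.3471 bits

I(X;Y) = H(X) - H(X|Y)

Marginal of X (row sums):
  P(X=0) = 2/5 + 1/15 + 1/10 = 17/30
  P(X=1) = 1/30 + 4/15 + 2/15 = 13/30
H(X) = -[(17/30)·log₂(17/30) + (13/30)·log₂(13/30)]
  = 0.46434 + 0.52280 = 0.98714 bits

Marginal of Y (column sums):
  P(Y=0) = 2/5 + 1/30 = 13/30
  P(Y=1) = 1/15 + 4/15 = 1/3
  P(Y=2) = 1/10 + 2/15 = 7/30
H(X|Y) = Σ_y P(y)·H(X|Y=y):
  Y=0: P(Y=0) = 13/30, P(X|Y=0) = (12/13, 1/13) → H(X|Y=0) = 0.39124
  Y=1: P(Y=1) = 1/3, P(X|Y=1) = (1/5, 4/5) → H(X|Y=1) = 0.72193
  Y=2: P(Y=2) = 7/30, P(X|Y=2) = (3/7, 4/7) → H(X|Y=2) = 0.98523
H(X|Y) = (13/30)·0.39124 + (1/3)·0.72193 + (7/30)·0.98523 = 0.64007 bits

I(X;Y) = H(X) - H(X|Y) = 0.98714 - 0.64007 = 0.3471 bits

Cross-check via I(X;Y) = H(X) + H(Y) - H(X,Y): computing H(Y) from the column sums and H(X,Y) from the 6 cells in the same way gives H(Y) = 1.54101 bits and H(X,Y) = 2.18108 bits, so
I(X;Y) = 0.98714 + 1.54101 - 2.18108 = 0.3471 bits ✓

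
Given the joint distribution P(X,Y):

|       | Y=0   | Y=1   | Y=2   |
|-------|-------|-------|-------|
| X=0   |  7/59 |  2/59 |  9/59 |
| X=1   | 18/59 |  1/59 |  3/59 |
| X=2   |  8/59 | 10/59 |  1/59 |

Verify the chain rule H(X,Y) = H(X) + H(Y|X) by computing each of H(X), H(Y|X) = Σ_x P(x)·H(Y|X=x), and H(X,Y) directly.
H(X) = 1.5796 bits, H(Y|X) = 1.1299 bits, H(X,Y) = 2.7095 bits

Marginal of X (row sums):
  P(X=0) = 7/59 + 2/59 + 9/59 = 18/59
  P(X=1) = 18/59 + 1/59 + 3/59 = 22/59
  P(X=2) = 8/59 + 10/59 + 1/59 = 19/59
H(X) = -[(18/59)·log₂(18/59) + (22/59)·log₂(22/59) + (19/59)·log₂(19/59)]
  = 0.5225 + 0.5307 + 0.5264 = 1.5796 bits

H(Y|X) = Σ_x P(x)·H(Y|X=x):
  X=0: P(X=0) = 18/59, P(Y|X=0) = (7/18, 1/9, 1/2) → H(Y|X=0) = 1.3821
  X=1: P(X=1) = 22/59, P(Y|X=1) = (9/11, 1/22, 3/22) → H(Y|X=1) = 0.8315
  X=2: P(X=2) = 19/59, P(Y|X=2) = (8/19, 10/19, 1/19) → H(Y|X=2) = 1.2364
H(Y|X) = (18/59)·1.3821 + (22/59)·0.8315 + (19/59)·1.2364 = 1.1299 bits

H(X,Y) = -Σ_{x,y} P(x,y) log₂ P(x,y). Per-cell terms -P(x,y)·log₂P(x,y):
  X=0: 0.3649, 0.1655, 0.4138
  X=1: 0.5225, 0.0997, 0.2185
  X=2: 0.3909, 0.4340, 0.0997
Sum of the 9 terms: H(X,Y) = 2.7095 bits

Chain rule check:
  H(X) + H(Y|X) = 1.5796 + 1.1299 = 2.7095 bits
  H(X,Y) = 2.7095 bits
✓ Chain rule verified.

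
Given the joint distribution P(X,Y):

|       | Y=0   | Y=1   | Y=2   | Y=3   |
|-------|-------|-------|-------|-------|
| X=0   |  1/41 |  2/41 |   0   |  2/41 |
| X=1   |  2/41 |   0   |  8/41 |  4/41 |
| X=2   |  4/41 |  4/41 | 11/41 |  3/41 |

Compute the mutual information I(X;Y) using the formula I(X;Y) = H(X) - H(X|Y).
0.2207 bits

I(X;Y) = H(X) - H(X|Y)

Marginal of X (row sums):
  P(X=0) = 1/41 + 2/41 + 0 + 2/41 = 5/41
  P(X=1) = 2/41 + 0 + 8/41 + 4/41 = 14/41
  P(X=2) = 4/41 + 4/41 + 11/41 + 3/41 = 22/41
H(X) = -[(5/41)·log₂(5/41) + (14/41)·log₂(14/41) + (22/41)·log₂(22/41)]
  = 0.37020 + 0.52934 + 0.48192 = 1.3815 bits

Marginal of Y (column sums):
  P(Y=0) = 1/41 + 2/41 + 4/41 = 7/41
  P(Y=1) = 2/41 + 0 + 4/41 = 6/41
  P(Y=2) = 0 + 8/41 + 11/41 = 19/41
  P(Y=3) = 2/41 + 4/41 + 3/41 = 9/41
H(X|Y) = Σ_y P(y)·H(X|Y=y):
  Y=0: P(Y=0) = 7/41, P(X|Y=0) = (1/7, 2/7, 4/7) → H(X|Y=0) = 1.37878
  Y=1: P(Y=1) = 6/41, P(X|Y=1) = (1/3, 0, 2/3) → H(X|Y=1) = 0.91830
  Y=2: P(Y=2) = 19/41, P(X|Y=2) = (0, 8/19, 11/19) → H(X|Y=2) = 0.98194
  Y=3: P(Y=3) = 9/41, P(X|Y=3) = (2/9, 4/9, 1/3) → H(X|Y=3) = 1.53049
H(X|Y) = (7/41)·1.37878 + (6/41)·0.91830 + (19/41)·0.98194 + (9/41)·1.53049 = 1.1608 bits

I(X;Y) = H(X) - H(X|Y) = 1.3815 - 1.1608 = 0.2207 bits

Cross-check via I(X;Y) = H(X) + H(Y) - H(X,Y): computing H(Y) from the column sums and H(X,Y) from the 12 cells in the same way gives H(Y) = 1.8356 bits and H(X,Y) = 2.9964 bits, so
I(X;Y) = 1.3815 + 1.8356 - 2.9964 = 0.2207 bits ✓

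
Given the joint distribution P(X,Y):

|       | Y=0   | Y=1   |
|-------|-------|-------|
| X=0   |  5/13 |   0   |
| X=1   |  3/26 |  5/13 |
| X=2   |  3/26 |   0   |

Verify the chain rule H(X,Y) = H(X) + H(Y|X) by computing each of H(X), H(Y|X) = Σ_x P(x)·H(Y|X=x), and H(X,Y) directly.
H(X) = 1.3897 bits, H(Y|X) = 0.3897 bits, H(X,Y) = 1.7793 bits

Marginal of X (row sums):
  P(X=0) = 5/13 + 0 = 5/13
  P(X=1) = 3/26 + 5/13 = 1/2
  P(X=2) = 3/26 + 0 = 3/26
H(X) = -[(5/13)·log₂(5/13) + (1/2)·log₂(1/2) + (3/26)·log₂(3/26)]
  = 0.5301968 + 0.5000000 + 0.3594781 = 1.3897 bits

H(Y|X) = Σ_x P(x)·H(Y|X=x):
  X=0: P(X=0) = 5/13, P(Y|X=0) = (1, 0) → H(Y|X=0) = 0.0000000
  X=1: P(X=1) = 1/2, P(Y|X=1) = (3/13, 10/13) → H(Y|X=1) = 0.7793498
  X=2: P(X=2) = 3/26, P(Y|X=2) = (1, 0) → H(Y|X=2) = 0.0000000
H(Y|X) = (5/13)·0.0000000 + (1/2)·0.7793498 + (3/26)·0.0000000 = 0.3897 bits

H(X,Y) = -Σ_{x,y} P(x,y) log₂ P(x,y). Per-cell terms -P(x,y)·log₂P(x,y):
  X=0: 0.5301968, 0.0000000
  X=1: 0.3594781, 0.5301968
  X=2: 0.3594781, 0.0000000
  (cells with P = 0 contribute 0)
Sum of the 6 terms: H(X,Y) = 1.7793 bits

Chain rule check:
  H(X) + H(Y|X) = 1.3897 + 0.3897 = 1.7794 bits
  H(X,Y) = 1.7793 bits
✓ Chain rule verified (Δ = 0.0001 is 4-dp rounding noise: each of the three values was rounded independently).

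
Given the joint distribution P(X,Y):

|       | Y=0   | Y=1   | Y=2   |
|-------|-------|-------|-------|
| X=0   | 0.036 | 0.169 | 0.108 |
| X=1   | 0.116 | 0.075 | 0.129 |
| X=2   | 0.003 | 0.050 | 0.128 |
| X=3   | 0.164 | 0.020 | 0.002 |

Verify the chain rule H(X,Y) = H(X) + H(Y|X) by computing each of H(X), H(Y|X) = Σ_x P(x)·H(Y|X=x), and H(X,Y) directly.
H(X) = 1.9482 bits, H(Y|X) = 1.2060 bits, H(X,Y) = 3.1542 bits

Marginal of X (row sums):
  P(X=0) = 0.036 + 0.169 + 0.108 = 0.313
  P(X=1) = 0.116 + 0.075 + 0.129 = 0.320
  P(X=2) = 0.003 + 0.050 + 0.128 = 0.181
  P(X=3) = 0.164 + 0.020 + 0.002 = 0.186
H(X) = -[0.313·log₂(0.313) + 0.320·log₂(0.320) + 0.181·log₂(0.181) + 0.186·log₂(0.186)]
  = 0.52451 + 0.52603 + 0.44633 + 0.45135 = 1.9482 bits

H(Y|X) = Σ_x P(x)·H(Y|X=x):
  X=0: P(X=0) = 0.313, P(Y|X=0) = (36/313, 169/313, 108/313) → H(Y|X=0) = 1.36863
  X=1: P(X=1) = 0.320, P(Y|X=1) = (29/80, 15/64, 129/320) → H(Y|X=1) = 1.54963
  X=2: P(X=2) = 0.181, P(Y|X=2) = (3/181, 50/181, 128/181) → H(Y|X=2) = 0.96422
  X=3: P(X=3) = 0.186, P(Y|X=3) = (82/93, 10/93, 1/93) → H(Y|X=3) = 0.57638
H(Y|X) = 0.313·1.36863 + 0.320·1.54963 + 0.181·0.96422 + 0.186·0.57638 = 1.2060 bits

H(X,Y) = -Σ_{x,y} P(x,y) log₂ P(x,y). Per-cell terms -P(x,y)·log₂P(x,y):
  X=0: 0.17265, 0.43347, 0.34678
  X=1: 0.36051, 0.28027, 0.38114
  X=2: 0.02514, 0.21610, 0.37962
  X=3: 0.42775, 0.11288, 0.01793
Sum of the 12 terms: H(X,Y) = 3.1542 bits

Chain rule check:
  H(X) + H(Y|X) = 1.9482 + 1.2060 = 3.1542 bits
  H(X,Y) = 3.1542 bits
✓ Chain rule verified.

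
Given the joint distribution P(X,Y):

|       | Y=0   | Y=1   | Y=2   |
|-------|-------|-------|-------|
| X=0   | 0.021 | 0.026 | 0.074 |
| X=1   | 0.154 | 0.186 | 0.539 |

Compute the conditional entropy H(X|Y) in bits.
0.5322 bits

H(X|Y) = H(X,Y) - H(Y)

H(X,Y) = -Σ_{x,y} P(x,y) log₂ P(x,y). Per-cell terms -P(x,y)·log₂P(x,y):
  X=0: 0.1170, 0.1369, 0.2780
  X=1: 0.4156, 0.4514, 0.4806
Sum of the 6 terms: H(X,Y) = 1.8795 bits

Marginal of Y (column sums):
  P(Y=0) = 0.021 + 0.154 = 0.175
  P(Y=1) = 0.026 + 0.186 = 0.212
  P(Y=2) = 0.074 + 0.539 = 0.613
H(Y) = -[0.175·log₂(0.175) + 0.212·log₂(0.212) + 0.613·log₂(0.613)]
  = 0.4401 + 0.4744 + 0.4328 = 1.3473 bits

H(X|Y) = H(X,Y) - H(Y) = 1.8795 - 1.3473 = 0.5322 bits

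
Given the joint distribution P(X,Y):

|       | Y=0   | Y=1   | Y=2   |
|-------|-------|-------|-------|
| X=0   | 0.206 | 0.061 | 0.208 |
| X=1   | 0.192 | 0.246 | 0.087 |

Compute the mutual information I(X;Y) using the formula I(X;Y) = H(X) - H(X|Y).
0.1216 bits

I(X;Y) = H(X) - H(X|Y)

Marginal of X (row sums):
  P(X=0) = 0.206 + 0.061 + 0.208 = 0.475
  P(X=1) = 0.192 + 0.246 + 0.087 = 0.525
H(X) = -[0.475·log₂(0.475) + 0.525·log₂(0.525)]
  = 0.5102 + 0.4880 = 0.9982 bits

Marginal of Y (column sums):
  P(Y=0) = 0.206 + 0.192 = 0.398
  P(Y=1) = 0.061 + 0.246 = 0.307
  P(Y=2) = 0.208 + 0.087 = 0.295
H(X|Y) = Σ_y P(y)·H(X|Y=y):
  Y=0: P(Y=0) = 0.398, P(X|Y=0) = (103/199, 96/199) → H(X|Y=0) = 0.9991
  Y=1: P(Y=1) = 0.307, P(X|Y=1) = (61/307, 246/307) → H(X|Y=1) = 0.7193
  Y=2: P(Y=2) = 0.295, P(X|Y=2) = (208/295, 87/295) → H(X|Y=2) = 0.8750
H(X|Y) = 0.398·0.9991 + 0.307·0.7193 + 0.295·0.8750 = 0.8766 bits

I(X;Y) = H(X) - H(X|Y) = 0.9982 - 0.8766 = 0.1216 bits

Cross-check via I(X;Y) = H(X) + H(Y) - H(X,Y): computing H(Y) from the column sums and H(X,Y) from the 6 cells in the same way gives H(Y) = 1.5716 bits and H(X,Y) = 2.4482 bits, so
I(X;Y) = 0.9982 + 1.5716 - 2.4482 = 0.1216 bits ✓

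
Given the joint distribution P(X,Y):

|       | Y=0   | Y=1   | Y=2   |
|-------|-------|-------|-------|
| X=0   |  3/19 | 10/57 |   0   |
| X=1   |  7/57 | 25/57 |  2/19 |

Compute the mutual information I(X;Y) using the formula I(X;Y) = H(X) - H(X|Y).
0.1108 bits

I(X;Y) = H(X) - H(X|Y)

Marginal of X (row sums):
  P(X=0) = 3/19 + 10/57 + 0 = 1/3
  P(X=1) = 7/57 + 25/57 + 2/19 = 2/3
H(X) = -[(1/3)·log₂(1/3) + (2/3)·log₂(2/3)]
  = 0.5283 + 0.3900 = 0.9183 bits

Marginal of Y (column sums):
  P(Y=0) = 3/19 + 7/57 = 16/57
  P(Y=1) = 10/57 + 25/57 = 35/57
  P(Y=2) = 0 + 2/19 = 2/19
H(X|Y) = Σ_y P(y)·H(X|Y=y):
  Y=0: P(Y=0) = 16/57, P(X|Y=0) = (9/16, 7/16) → H(X|Y=0) = 0.9887
  Y=1: P(Y=1) = 35/57, P(X|Y=1) = (2/7, 5/7) → H(X|Y=1) = 0.8631
  Y=2: P(Y=2) = 2/19, P(X|Y=2) = (0, 1) → H(X|Y=2) = 0.0000
H(X|Y) = (16/57)·0.9887 + (35/57)·0.8631 + (2/19)·0.0000 = 0.8075 bits

I(X;Y) = H(X) - H(X|Y) = 0.9183 - 0.8075 = 0.1108 bits

Cross-check via I(X;Y) = H(X) + H(Y) - H(X,Y): computing H(Y) from the column sums and H(X,Y) from the 6 cells in the same way gives H(Y) = 1.2884 bits and H(X,Y) = 2.0959 bits, so
I(X;Y) = 0.9183 + 1.2884 - 2.0959 = 0.1108 bits ✓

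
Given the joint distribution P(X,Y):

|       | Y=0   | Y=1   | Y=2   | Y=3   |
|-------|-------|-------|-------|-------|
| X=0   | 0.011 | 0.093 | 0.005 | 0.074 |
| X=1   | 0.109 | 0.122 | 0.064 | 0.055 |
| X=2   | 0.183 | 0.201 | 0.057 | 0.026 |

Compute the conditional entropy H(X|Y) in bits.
1.3535 bits

H(X|Y) = H(X,Y) - H(Y)

H(X,Y) = -Σ_{x,y} P(x,y) log₂ P(x,y). Per-cell terms -P(x,y)·log₂P(x,y):
  X=0: 0.07157, 0.31868, 0.03822, 0.27797
  X=1: 0.34854, 0.37028, 0.25381, 0.23014
  X=2: 0.44837, 0.46526, 0.23557, 0.13690
Sum of the 12 terms: H(X,Y) = 3.1953 bits

Marginal of Y (column sums):
  P(Y=0) = 0.011 + 0.109 + 0.183 = 0.303
  P(Y=1) = 0.093 + 0.122 + 0.201 = 0.416
  P(Y=2) = 0.005 + 0.064 + 0.057 = 0.126
  P(Y=3) = 0.074 + 0.055 + 0.026 = 0.155
H(Y) = -[0.303·log₂(0.303) + 0.416·log₂(0.416) + 0.126·log₂(0.126) + 0.155·log₂(0.155)]
  = 0.52195 + 0.52638 + 0.37655 + 0.41690 = 1.8418 bits

H(X|Y) = H(X,Y) - H(Y) = 3.1953 - 1.8418 = 1.3535 bits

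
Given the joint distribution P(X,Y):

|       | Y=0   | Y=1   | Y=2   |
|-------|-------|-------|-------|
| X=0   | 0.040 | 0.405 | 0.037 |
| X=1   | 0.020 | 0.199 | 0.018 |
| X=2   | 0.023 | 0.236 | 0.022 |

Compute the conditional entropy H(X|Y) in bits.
1.5144 bits

H(X|Y) = H(X,Y) - H(Y)

H(X,Y) = -Σ_{x,y} P(x,y) log₂ P(x,y). Per-cell terms -P(x,y)·log₂P(x,y):
  X=0: 0.1858, 0.5281, 0.1760
  X=1: 0.1129, 0.4635, 0.1043
  X=2: 0.1252, 0.4916, 0.1211
Sum of the 9 terms: H(X,Y) = 2.3085 bits

Marginal of Y (column sums):
  P(Y=0) = 0.040 + 0.020 + 0.023 = 0.083
  P(Y=1) = 0.405 + 0.199 + 0.236 = 0.840
  P(Y=2) = 0.037 + 0.018 + 0.022 = 0.077
H(Y) = -[0.083·log₂(0.083) + 0.840·log₂(0.840) + 0.077·log₂(0.077)]
  = 0.2980 + 0.2113 + 0.2848 = 0.7941 bits

H(X|Y) = H(X,Y) - H(Y) = 2.3085 - 0.7941 = 1.5144 bits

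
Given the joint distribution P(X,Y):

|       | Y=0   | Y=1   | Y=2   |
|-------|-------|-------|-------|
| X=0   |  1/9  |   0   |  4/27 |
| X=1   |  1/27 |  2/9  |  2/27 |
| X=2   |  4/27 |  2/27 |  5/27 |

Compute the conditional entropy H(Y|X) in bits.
1.2726 bits

H(Y|X) = H(X,Y) - H(X)

H(X,Y) = -Σ_{x,y} P(x,y) log₂ P(x,y). Per-cell terms -P(x,y)·log₂P(x,y):
  X=0: 0.35221, 0.00000, 0.40813
  X=1: 0.17611, 0.48221, 0.27814
  X=2: 0.40813, 0.27814, 0.45055
  (cells with P = 0 contribute 0)
Sum of the 9 terms: H(X,Y) = 2.8336 bits

Marginal of X (row sums):
  P(X=0) = 1/9 + 0 + 4/27 = 7/27
  P(X=1) = 1/27 + 2/9 + 2/27 = 1/3
  P(X=2) = 4/27 + 2/27 + 5/27 = 11/27
H(X) = -[(7/27)·log₂(7/27) + (1/3)·log₂(1/3) + (11/27)·log₂(11/27)]
  = 0.50492 + 0.52832 + 0.52778 = 1.5610 bits

H(Y|X) = H(X,Y) - H(X) = 2.8336 - 1.5610 = 1.2726 bits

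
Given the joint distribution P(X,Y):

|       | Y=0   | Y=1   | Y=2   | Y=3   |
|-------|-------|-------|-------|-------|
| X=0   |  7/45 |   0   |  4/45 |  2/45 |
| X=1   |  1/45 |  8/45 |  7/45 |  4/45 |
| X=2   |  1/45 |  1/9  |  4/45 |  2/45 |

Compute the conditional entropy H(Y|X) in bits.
1.6589 bits

H(Y|X) = H(X,Y) - H(X)

H(X,Y) = -Σ_{x,y} P(x,y) log₂ P(x,y). Per-cell terms -P(x,y)·log₂P(x,y):
  X=0: 0.41759, 0.00000, 0.31039, 0.19964
  X=1: 0.12204, 0.44300, 0.41759, 0.31039
  X=2: 0.12204, 0.35221, 0.31039, 0.19964
  (cells with P = 0 contribute 0)
Sum of the 12 terms: H(X,Y) = 3.2049 bits

Marginal of X (row sums):
  P(X=0) = 7/45 + 0 + 4/45 + 2/45 = 13/45
  P(X=1) = 1/45 + 8/45 + 7/45 + 4/45 = 4/9
  P(X=2) = 1/45 + 1/9 + 4/45 + 2/45 = 4/15
H(X) = -[(13/45)·log₂(13/45) + (4/9)·log₂(4/9) + (4/15)·log₂(4/15)]
  = 0.51752 + 0.51997 + 0.50850 = 1.5460 bits

H(Y|X) = H(X,Y) - H(X) = 3.2049 - 1.5460 = 1.6589 bits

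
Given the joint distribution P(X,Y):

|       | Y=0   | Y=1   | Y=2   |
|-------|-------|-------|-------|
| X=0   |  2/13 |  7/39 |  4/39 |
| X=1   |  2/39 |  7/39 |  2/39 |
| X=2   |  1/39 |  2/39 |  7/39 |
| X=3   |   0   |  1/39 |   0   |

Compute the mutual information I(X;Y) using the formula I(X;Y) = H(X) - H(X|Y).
0.1978 bits

I(X;Y) = H(X) - H(X|Y)

Marginal of X (row sums):
  P(X=0) = 2/13 + 7/39 + 4/39 = 17/39
  P(X=1) = 2/39 + 7/39 + 2/39 = 11/39
  P(X=2) = 1/39 + 2/39 + 7/39 = 10/39
  P(X=3) = 0 + 1/39 + 0 = 1/39
H(X) = -[(17/39)·log₂(17/39) + (11/39)·log₂(11/39) + (10/39)·log₂(10/39) + (1/39)·log₂(1/39)]
  = 0.5222 + 0.5150 + 0.5035 + 0.1355 = 1.6762 bits

Marginal of Y (column sums):
  P(Y=0) = 2/13 + 2/39 + 1/39 + 0 = 3/13
  P(Y=1) = 7/39 + 7/39 + 2/39 + 1/39 = 17/39
  P(Y=2) = 4/39 + 2/39 + 7/39 + 0 = 1/3
H(X|Y) = Σ_y P(y)·H(X|Y=y):
  Y=0: P(Y=0) = 3/13, P(X|Y=0) = (2/3, 2/9, 1/9, 0) → H(X|Y=0) = 1.2244
  Y=1: P(Y=1) = 17/39, P(X|Y=1) = (7/17, 7/17, 2/17, 1/17) → H(X|Y=1) = 1.6579
  Y=2: P(Y=2) = 1/3, P(X|Y=2) = (4/13, 2/13, 7/13, 0) → H(X|Y=2) = 1.4196
H(X|Y) = (3/13)·1.2244 + (17/39)·1.6579 + (1/3)·1.4196 = 1.4784 bits

I(X;Y) = H(X) - H(X|Y) = 1.6762 - 1.4784 = 0.1978 bits

Cross-check via I(X;Y) = H(X) + H(Y) - H(X,Y): computing H(Y) from the column sums and H(X,Y) from the 12 cells in the same way gives H(Y) = 1.5387 bits and H(X,Y) = 3.0171 bits, so
I(X;Y) = 1.6762 + 1.5387 - 3.0171 = 0.1978 bits ✓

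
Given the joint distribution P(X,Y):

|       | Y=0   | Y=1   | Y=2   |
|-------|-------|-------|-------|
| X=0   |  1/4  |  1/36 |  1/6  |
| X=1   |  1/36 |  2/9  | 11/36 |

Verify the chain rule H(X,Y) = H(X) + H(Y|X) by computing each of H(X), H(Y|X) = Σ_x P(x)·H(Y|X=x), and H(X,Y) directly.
H(X) = 0.9911 bits, H(Y|X) = 1.2318 bits, H(X,Y) = 2.2229 bits

Marginal of X (row sums):
  P(X=0) = 1/4 + 1/36 + 1/6 = 4/9
  P(X=1) = 1/36 + 2/9 + 11/36 = 5/9
H(X) = -[(4/9)·log₂(4/9) + (5/9)·log₂(5/9)]
  = 0.5200 + 0.4711 = 0.9911 bits

H(Y|X) = Σ_x P(x)·H(Y|X=x):
  X=0: P(X=0) = 4/9, P(Y|X=0) = (9/16, 1/16, 3/8) → H(Y|X=0) = 1.2476
  X=1: P(X=1) = 5/9, P(Y|X=1) = (1/20, 2/5, 11/20) → H(Y|X=1) = 1.2192
H(Y|X) = (4/9)·1.2476 + (5/9)·1.2192 = 1.2318 bits

H(X,Y) = -Σ_{x,y} P(x,y) log₂ P(x,y). Per-cell terms -P(x,y)·log₂P(x,y):
  X=0: 0.5000, 0.1436, 0.4308
  X=1: 0.1436, 0.4822, 0.5227
Sum of the 6 terms: H(X,Y) = 2.2229 bits

Chain rule check:
  H(X) + H(Y|X) = 0.9911 + 1.2318 = 2.2229 bits
  H(X,Y) = 2.2229 bits
✓ Chain rule verified.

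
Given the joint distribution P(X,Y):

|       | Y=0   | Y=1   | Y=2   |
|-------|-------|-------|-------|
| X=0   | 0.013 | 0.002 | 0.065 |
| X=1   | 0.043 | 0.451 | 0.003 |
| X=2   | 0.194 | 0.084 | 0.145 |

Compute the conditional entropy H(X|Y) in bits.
0.8003 bits

H(X|Y) = H(X,Y) - H(Y)

H(X,Y) = -Σ_{x,y} P(x,y) log₂ P(x,y). Per-cell terms -P(x,y)·log₂P(x,y):
  X=0: 0.0814495, 0.0179316, 0.2563221
  X=1: 0.1951993, 0.5181091, 0.0251425
  X=2: 0.4589791, 0.3001712, 0.4039519
Sum of the 9 terms: H(X,Y) = 2.257256 bits

Marginal of Y (column sums):
  P(Y=0) = 0.013 + 0.043 + 0.194 = 0.250
  P(Y=1) = 0.002 + 0.451 + 0.084 = 0.537
  P(Y=2) = 0.065 + 0.003 + 0.145 = 0.213
H(Y) = -[0.250·log₂(0.250) + 0.537·log₂(0.537) + 0.213·log₂(0.213)]
  = 0.5000000 + 0.4816922 + 0.4752189 = 1.456911 bits

H(X|Y) = H(X,Y) - H(Y) = 2.257256 - 1.456911 = 0.8003 bits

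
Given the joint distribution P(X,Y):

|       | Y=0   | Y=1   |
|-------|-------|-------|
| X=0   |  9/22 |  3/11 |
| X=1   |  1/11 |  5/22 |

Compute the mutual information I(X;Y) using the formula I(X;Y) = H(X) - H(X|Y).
0.0634 bits

I(X;Y) = H(X) - H(X|Y)

Marginal of X (row sums):
  P(X=0) = 9/22 + 3/11 = 15/22
  P(X=1) = 1/11 + 5/22 = 7/22
H(X) = -[(15/22)·log₂(15/22) + (7/22)·log₂(7/22)]
  = 0.3767 + 0.5257 = 0.9024 bits

Marginal of Y (column sums):
  P(Y=0) = 9/22 + 1/11 = 1/2
  P(Y=1) = 3/11 + 5/22 = 1/2
H(X|Y) = Σ_y P(y)·H(X|Y=y):
  Y=0: P(Y=0) = 1/2, P(X|Y=0) = (9/11, 2/11) → H(X|Y=0) = 0.6840
  Y=1: P(Y=1) = 1/2, P(X|Y=1) = (6/11, 5/11) → H(X|Y=1) = 0.9940
H(X|Y) = (1/2)·0.6840 + (1/2)·0.9940 = 0.8390 bits

I(X;Y) = H(X) - H(X|Y) = 0.9024 - 0.8390 = 0.0634 bits

Cross-check via I(X;Y) = H(X) + H(Y) - H(X,Y): computing H(Y) from the column sums and H(X,Y) from the 4 cells in the same way gives H(Y) = 1.0000 bits and H(X,Y) = 1.8390 bits, so
I(X;Y) = 0.9024 + 1.0000 - 1.8390 = 0.0634 bits ✓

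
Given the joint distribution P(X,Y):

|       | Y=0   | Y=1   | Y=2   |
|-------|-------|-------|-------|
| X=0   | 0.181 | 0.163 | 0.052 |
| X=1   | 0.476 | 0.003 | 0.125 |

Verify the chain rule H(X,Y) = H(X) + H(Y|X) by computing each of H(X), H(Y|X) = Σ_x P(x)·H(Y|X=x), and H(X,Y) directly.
H(X) = 0.9686 bits, H(Y|X) = 1.0361 bits, H(X,Y) = 2.0046 bits

Marginal of X (row sums):
  P(X=0) = 0.181 + 0.163 + 0.052 = 0.396
  P(X=1) = 0.476 + 0.003 + 0.125 = 0.604
H(X) = -[0.396·log₂(0.396) + 0.604·log₂(0.604)]
  = 0.52923 + 0.43934 = 0.9686 bits

H(Y|X) = Σ_x P(x)·H(Y|X=x):
  X=0: P(X=0) = 0.396, P(Y|X=0) = (181/396, 163/396, 13/99) → H(Y|X=0) = 1.42800
  X=1: P(X=1) = 0.604, P(Y|X=1) = (119/151, 3/604, 125/604) → H(Y|X=1) = 0.77911
H(Y|X) = 0.396·1.42800 + 0.604·0.77911 = 1.0361 bits

H(X,Y) = -Σ_{x,y} P(x,y) log₂ P(x,y). Per-cell terms -P(x,y)·log₂P(x,y):
  X=0: 0.44633, 0.42658, 0.22180
  X=1: 0.50978, 0.02514, 0.37500
Sum of the 6 terms: H(X,Y) = 2.0046 bits

Chain rule check:
  H(X) + H(Y|X) = 0.9686 + 1.0361 = 2.0047 bits
  H(X,Y) = 2.0046 bits
✓ Chain rule verified (Δ = 0.0001 is 4-dp rounding noise: each of the three values was rounded independently).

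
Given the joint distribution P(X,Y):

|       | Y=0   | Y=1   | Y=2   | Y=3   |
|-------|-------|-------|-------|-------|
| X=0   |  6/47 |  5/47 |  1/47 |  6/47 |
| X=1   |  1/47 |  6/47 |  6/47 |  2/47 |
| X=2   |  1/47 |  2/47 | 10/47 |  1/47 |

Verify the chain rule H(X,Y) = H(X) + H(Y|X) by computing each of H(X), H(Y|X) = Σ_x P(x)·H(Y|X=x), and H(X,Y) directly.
H(X) = 1.5766 bits, H(Y|X) = 1.6191 bits, H(X,Y) = 3.1957 bits

Marginal of X (row sums):
  P(X=0) = 6/47 + 5/47 + 1/47 + 6/47 = 18/47
  P(X=1) = 1/47 + 6/47 + 6/47 + 2/47 = 15/47
  P(X=2) = 1/47 + 2/47 + 10/47 + 1/47 = 14/47
H(X) = -[(18/47)·log₂(18/47) + (15/47)·log₂(15/47) + (14/47)·log₂(14/47)]
  = 0.53030 + 0.52586 + 0.52045 = 1.5766 bits

H(Y|X) = Σ_x P(x)·H(Y|X=x):
  X=0: P(X=0) = 18/47, P(Y|X=0) = (1/3, 5/18, 1/18, 1/3) → H(Y|X=0) = 1.80164
  X=1: P(X=1) = 15/47, P(Y|X=1) = (1/15, 2/5, 2/5, 2/15) → H(Y|X=1) = 1.70559
  X=2: P(X=2) = 14/47, P(Y|X=2) = (1/14, 1/7, 5/7, 1/14) → H(Y|X=2) = 1.29169
H(Y|X) = (18/47)·1.80164 + (15/47)·1.70559 + (14/47)·1.29169 = 1.6191 bits

H(X,Y) = -Σ_{x,y} P(x,y) log₂ P(x,y). Per-cell terms -P(x,y)·log₂P(x,y):
  X=0: 0.37910, 0.34390, 0.11818, 0.37910
  X=1: 0.11818, 0.37910, 0.37910, 0.19381
  X=2: 0.11818, 0.19381, 0.47503, 0.11818
Sum of the 12 terms: H(X,Y) = 3.1957 bits

Chain rule check:
  H(X) + H(Y|X) = 1.5766 + 1.6191 = 3.1957 bits
  H(X,Y) = 3.1957 bits
✓ Chain rule verified.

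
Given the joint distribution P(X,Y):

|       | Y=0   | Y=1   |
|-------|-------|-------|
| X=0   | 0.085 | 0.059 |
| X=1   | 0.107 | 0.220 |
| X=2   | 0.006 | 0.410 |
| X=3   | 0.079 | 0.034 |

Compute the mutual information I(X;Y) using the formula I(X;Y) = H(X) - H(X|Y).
0.2675 bits

I(X;Y) = H(X) - H(X|Y)

Marginal of X (row sums):
  P(X=0) = 0.085 + 0.059 = 0.144
  P(X=1) = 0.107 + 0.220 = 0.327
  P(X=2) = 0.006 + 0.410 = 0.416
  P(X=3) = 0.079 + 0.034 = 0.113
H(X) = -[0.144·log₂(0.144) + 0.327·log₂(0.327) + 0.416·log₂(0.416) + 0.113·log₂(0.113)]
  = 0.4026 + 0.5273 + 0.5264 + 0.3555 = 1.8118 bits

Marginal of Y (column sums):
  P(Y=0) = 0.085 + 0.107 + 0.006 + 0.079 = 0.277
  P(Y=1) = 0.059 + 0.220 + 0.410 + 0.034 = 0.723
H(X|Y) = Σ_y P(y)·H(X|Y=y):
  Y=0: P(Y=0) = 0.277, P(X|Y=0) = (85/277, 107/277, 6/277, 79/277) → H(X|Y=0) = 1.6890
  Y=1: P(Y=1) = 0.723, P(X|Y=1) = (59/723, 220/723, 410/723, 34/723) → H(X|Y=1) = 1.4888
H(X|Y) = 0.277·1.6890 + 0.723·1.4888 = 1.5443 bits

I(X;Y) = H(X) - H(X|Y) = 1.8118 - 1.5443 = 0.2675 bits

Cross-check via I(X;Y) = H(X) + H(Y) - H(X,Y): computing H(Y) from the column sums and H(X,Y) from the 8 cells in the same way gives H(Y) = 0.8513 bits and H(X,Y) = 2.3956 bits, so
I(X;Y) = 1.8118 + 0.8513 - 2.3956 = 0.2675 bits ✓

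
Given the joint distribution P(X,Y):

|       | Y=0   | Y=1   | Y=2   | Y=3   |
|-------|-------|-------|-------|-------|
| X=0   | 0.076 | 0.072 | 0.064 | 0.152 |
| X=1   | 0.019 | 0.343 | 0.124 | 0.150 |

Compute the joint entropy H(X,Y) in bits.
2.6449 bits

H(X,Y) = -Σ_{x,y} P(x,y) log₂ P(x,y). Per-cell terms -P(x,y)·log₂P(x,y):
  X=0: 0.28256, 0.27330, 0.25381, 0.41311
  X=1: 0.10864, 0.52950, 0.37344, 0.41054
Sum of the 8 terms: H(X,Y) = 2.6449 bits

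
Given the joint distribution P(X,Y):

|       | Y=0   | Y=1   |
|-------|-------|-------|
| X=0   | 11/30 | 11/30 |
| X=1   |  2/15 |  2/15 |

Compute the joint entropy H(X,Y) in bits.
1.8366 bits

H(X,Y) = -Σ_{x,y} P(x,y) log₂ P(x,y). Per-cell terms -P(x,y)·log₂P(x,y):
  X=0: 0.5307, 0.5307
  X=1: 0.3876, 0.3876
Sum of the 4 terms: H(X,Y) = 1.8366 bits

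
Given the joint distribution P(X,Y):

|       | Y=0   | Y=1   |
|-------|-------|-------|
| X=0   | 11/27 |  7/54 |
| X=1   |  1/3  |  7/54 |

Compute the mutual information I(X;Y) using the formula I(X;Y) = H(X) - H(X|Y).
0.0014 bits

I(X;Y) = H(X) - H(X|Y)

Marginal of X (row sums):
  P(X=0) = 11/27 + 7/54 = 29/54
  P(X=1) = 1/3 + 7/54 = 25/54
H(X) = -[(29/54)·log₂(29/54) + (25/54)·log₂(25/54)]
  = 0.481672 + 0.514366 = 0.99604 bits

Marginal of Y (column sums):
  P(Y=0) = 11/27 + 1/3 = 20/27
  P(Y=1) = 7/54 + 7/54 = 7/27
H(X|Y) = Σ_y P(y)·H(X|Y=y):
  Y=0: P(Y=0) = 20/27, P(X|Y=0) = (11/20, 9/20) → H(X|Y=0) = 0.992774
  Y=1: P(Y=1) = 7/27, P(X|Y=1) = (1/2, 1/2) → H(X|Y=1) = 1.000000
H(X|Y) = (20/27)·0.992774 + (7/27)·1.000000 = 0.99465 bits

I(X;Y) = H(X) - H(X|Y) = 0.99604 - 0.99465 = 0.0014 bits

Cross-check via I(X;Y) = H(X) + H(Y) - H(X,Y): computing H(Y) from the column sums and H(X,Y) from the 4 cells in the same way gives H(Y) = 0.82563 bits and H(X,Y) = 1.82027 bits, so
I(X;Y) = 0.99604 + 0.82563 - 1.82027 = 0.0014 bits ✓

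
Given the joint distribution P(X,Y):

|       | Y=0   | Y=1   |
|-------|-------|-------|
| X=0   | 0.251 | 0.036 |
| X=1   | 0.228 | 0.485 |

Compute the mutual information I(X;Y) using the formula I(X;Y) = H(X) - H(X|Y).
0.1977 bits

I(X;Y) = H(X) - H(X|Y)

Marginal of X (row sums):
  P(X=0) = 0.251 + 0.036 = 0.287
  P(X=1) = 0.228 + 0.485 = 0.713
H(X) = -[0.287·log₂(0.287) + 0.713·log₂(0.713)]
  = 0.51685 + 0.34796 = 0.8648 bits

Marginal of Y (column sums):
  P(Y=0) = 0.251 + 0.228 = 0.479
  P(Y=1) = 0.036 + 0.485 = 0.521
H(X|Y) = Σ_y P(y)·H(X|Y=y):
  Y=0: P(Y=0) = 0.479, P(X|Y=0) = (251/479, 228/479) → H(X|Y=0) = 0.99834
  Y=1: P(Y=1) = 0.521, P(X|Y=1) = (36/521, 485/521) → H(X|Y=1) = 0.36255
H(X|Y) = 0.479·0.99834 + 0.521·0.36255 = 0.6671 bits

I(X;Y) = H(X) - H(X|Y) = 0.8648 - 0.6671 = 0.1977 bits

Cross-check via I(X;Y) = H(X) + H(Y) - H(X,Y): computing H(Y) from the column sums and H(X,Y) from the 4 cells in the same way gives H(Y) = 0.9987 bits and H(X,Y) = 1.6658 bits, so
I(X;Y) = 0.8648 + 0.9987 - 1.6658 = 0.1977 bits ✓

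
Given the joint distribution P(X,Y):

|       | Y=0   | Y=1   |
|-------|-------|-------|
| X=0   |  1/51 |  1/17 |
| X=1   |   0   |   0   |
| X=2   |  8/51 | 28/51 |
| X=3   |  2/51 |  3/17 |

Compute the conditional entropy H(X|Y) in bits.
1.1184 bits

H(X|Y) = H(X,Y) - H(Y)

H(X,Y) = -Σ_{x,y} P(x,y) log₂ P(x,y). Per-cell terms -P(x,y)·log₂P(x,y):
  X=0: 0.111224, 0.240439
  X=1: 0.000000, 0.000000
  X=2: 0.419204, 0.474941
  X=3: 0.183232, 0.441618
  (cells with P = 0 contribute 0)
Sum of the 8 terms: H(X,Y) = 1.870658 bits

Marginal of Y (column sums):
  P(Y=0) = 1/51 + 0 + 8/51 + 2/51 = 11/51
  P(Y=1) = 1/17 + 0 + 28/51 + 3/17 = 40/51
H(Y) = -[(11/51)·log₂(11/51) + (40/51)·log₂(40/51)]
  = 0.477312 + 0.274900 = 0.752212 bits

H(X|Y) = H(X,Y) - H(Y) = 1.870658 - 0.752212 = 1.1184 bits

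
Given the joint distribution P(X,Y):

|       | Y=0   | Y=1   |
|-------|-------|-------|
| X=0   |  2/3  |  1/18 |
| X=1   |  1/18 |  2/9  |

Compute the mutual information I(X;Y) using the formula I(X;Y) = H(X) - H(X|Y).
0.3693 bits

I(X;Y) = H(X) - H(X|Y)

Marginal of X (row sums):
  P(X=0) = 2/3 + 1/18 = 13/18
  P(X=1) = 1/18 + 2/9 = 5/18
H(X) = -[(13/18)·log₂(13/18) + (5/18)·log₂(5/18)]
  = 0.3391 + 0.5133 = 0.8524 bits

Marginal of Y (column sums):
  P(Y=0) = 2/3 + 1/18 = 13/18
  P(Y=1) = 1/18 + 2/9 = 5/18
H(X|Y) = Σ_y P(y)·H(X|Y=y):
  Y=0: P(Y=0) = 13/18, P(X|Y=0) = (12/13, 1/13) → H(X|Y=0) = 0.3912
  Y=1: P(Y=1) = 5/18, P(X|Y=1) = (1/5, 4/5) → H(X|Y=1) = 0.7219
H(X|Y) = (13/18)·0.3912 + (5/18)·0.7219 = 0.4831 bits

I(X;Y) = H(X) - H(X|Y) = 0.8524 - 0.4831 = 0.3693 bits

Cross-check via I(X;Y) = H(X) + H(Y) - H(X,Y): computing H(Y) from the column sums and H(X,Y) from the 4 cells in the same way gives H(Y) = 0.8524 bits and H(X,Y) = 1.3355 bits, so
I(X;Y) = 0.8524 + 0.8524 - 1.3355 = 0.3693 bits ✓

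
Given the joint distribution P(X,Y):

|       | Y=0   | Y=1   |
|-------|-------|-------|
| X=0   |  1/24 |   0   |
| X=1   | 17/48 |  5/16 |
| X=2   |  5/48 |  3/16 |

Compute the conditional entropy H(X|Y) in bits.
1.0385 bits

H(X|Y) = H(X,Y) - H(Y)

H(X,Y) = -Σ_{x,y} P(x,y) log₂ P(x,y). Per-cell terms -P(x,y)·log₂P(x,y):
  X=0: 0.1910, 0.0000
  X=1: 0.5304, 0.5244
  X=2: 0.3399, 0.4528
  (cells with P = 0 contribute 0)
Sum of the 6 terms: H(X,Y) = 2.0385 bits

Marginal of Y (column sums):
  P(Y=0) = 1/24 + 17/48 + 5/48 = 1/2
  P(Y=1) = 0 + 5/16 + 3/16 = 1/2
H(Y) = -[(1/2)·log₂(1/2) + (1/2)·log₂(1/2)]
  = 0.5000 + 0.5000 = 1.0000 bits

H(X|Y) = H(X,Y) - H(Y) = 2.0385 - 1.0000 = 1.0385 bits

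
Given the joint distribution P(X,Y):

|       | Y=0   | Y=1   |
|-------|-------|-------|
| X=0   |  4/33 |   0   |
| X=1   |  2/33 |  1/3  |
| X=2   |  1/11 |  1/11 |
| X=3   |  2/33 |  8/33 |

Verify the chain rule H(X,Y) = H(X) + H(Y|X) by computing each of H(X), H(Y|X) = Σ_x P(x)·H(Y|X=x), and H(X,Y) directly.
H(X) = 1.8676 bits, H(Y|X) = 0.6446 bits, H(X,Y) = 2.5122 bits

Marginal of X (row sums):
  P(X=0) = 4/33 + 0 = 4/33
  P(X=1) = 2/33 + 1/3 = 13/33
  P(X=2) = 1/11 + 1/11 = 2/11
  P(X=3) = 2/33 + 8/33 = 10/33
H(X) = -[(4/33)·log₂(4/33) + (13/33)·log₂(13/33) + (2/11)·log₂(2/11) + (10/33)·log₂(10/33)]
  = 0.369017 + 0.529437 + 0.447169 + 0.521959 = 1.8676 bits

H(Y|X) = Σ_x P(x)·H(Y|X=x):
  X=0: P(X=0) = 4/33, P(Y|X=0) = (1, 0) → H(Y|X=0) = 0.000000
  X=1: P(X=1) = 13/33, P(Y|X=1) = (2/13, 11/13) → H(Y|X=1) = 0.619382
  X=2: P(X=2) = 2/11, P(Y|X=2) = (1/2, 1/2) → H(Y|X=2) = 1.000000
  X=3: P(X=3) = 10/33, P(Y|X=3) = (1/5, 4/5) → H(Y|X=3) = 0.721928
H(Y|X) = (4/33)·0.000000 + (13/33)·0.619382 + (2/11)·1.000000 + (10/33)·0.721928 = 0.6446 bits

H(X,Y) = -Σ_{x,y} P(x,y) log₂ P(x,y). Per-cell terms -P(x,y)·log₂P(x,y):
  X=0: 0.369017, 0.000000
  X=1: 0.245115, 0.528321
  X=2: 0.314494, 0.314494
  X=3: 0.245115, 0.495611
  (cells with P = 0 contribute 0)
Sum of the 8 terms: H(X,Y) = 2.5122 bits

Chain rule check:
  H(X) + H(Y|X) = 1.8676 + 0.6446 = 2.5122 bits
  H(X,Y) = 2.5122 bits
✓ Chain rule verified.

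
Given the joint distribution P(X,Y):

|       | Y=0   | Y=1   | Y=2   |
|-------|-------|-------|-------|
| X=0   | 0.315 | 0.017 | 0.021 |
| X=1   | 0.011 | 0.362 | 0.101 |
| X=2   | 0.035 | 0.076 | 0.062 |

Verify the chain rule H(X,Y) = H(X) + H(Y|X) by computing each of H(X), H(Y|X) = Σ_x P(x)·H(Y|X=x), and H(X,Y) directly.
H(X) = 1.4787 bits, H(Y|X) = 0.9001 bits, H(X,Y) = 2.3788 bits

Marginal of X (row sums):
  P(X=0) = 0.315 + 0.017 + 0.021 = 0.353
  P(X=1) = 0.011 + 0.362 + 0.101 = 0.474
  P(X=2) = 0.035 + 0.076 + 0.062 = 0.173
H(X) = -[0.353·log₂(0.353) + 0.474·log₂(0.474) + 0.173·log₂(0.173)]
  = 0.53030 + 0.51052 + 0.43789 = 1.4787 bits

H(Y|X) = Σ_x P(x)·H(Y|X=x):
  X=0: P(X=0) = 0.353, P(Y|X=0) = (315/353, 17/353, 21/353) → H(Y|X=0) = 0.59957
  X=1: P(X=1) = 0.474, P(Y|X=1) = (11/474, 181/237, 101/474) → H(Y|X=1) = 0.89828
  X=2: P(X=2) = 0.173, P(Y|X=2) = (35/173, 76/173, 62/173) → H(Y|X=2) = 1.51828
H(Y|X) = 0.353·0.59957 + 0.474·0.89828 + 0.173·1.51828 = 0.9001 bits

H(X,Y) = -Σ_{x,y} P(x,y) log₂ P(x,y). Per-cell terms -P(x,y)·log₂P(x,y):
  X=0: 0.52497, 0.09993, 0.11704
  X=1: 0.07157, 0.53067, 0.33406
  X=2: 0.16928, 0.28256, 0.24872
Sum of the 9 terms: H(X,Y) = 2.3788 bits

Chain rule check:
  H(X) + H(Y|X) = 1.4787 + 0.9001 = 2.3788 bits
  H(X,Y) = 2.3788 bits
✓ Chain rule verified.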